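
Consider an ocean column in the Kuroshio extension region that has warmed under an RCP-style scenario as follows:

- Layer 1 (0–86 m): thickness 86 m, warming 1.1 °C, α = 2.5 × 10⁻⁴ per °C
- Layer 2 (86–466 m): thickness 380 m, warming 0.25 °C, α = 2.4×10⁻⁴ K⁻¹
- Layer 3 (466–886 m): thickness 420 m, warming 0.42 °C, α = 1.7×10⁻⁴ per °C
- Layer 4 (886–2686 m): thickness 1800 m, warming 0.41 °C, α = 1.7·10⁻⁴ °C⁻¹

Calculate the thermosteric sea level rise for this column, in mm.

202 mm of thermosteric rise

Layer 1: 1.1 × 86 × 2.5×10⁻⁴ = 0.02365 m
86–466 m: 0.25 × 2.4×10⁻⁴ × 380 = 0.02280 m
466–886 m: 0.42 × 420 × 1.7×10⁻⁴ = 0.029988 m
Layer 4: 1800 × 1.7×10⁻⁴ × 0.41 = 0.12546 m
Δh = 0.02365 + 0.02280 + 0.029988 + 0.12546 = 0.201898 m ≈ 202 mm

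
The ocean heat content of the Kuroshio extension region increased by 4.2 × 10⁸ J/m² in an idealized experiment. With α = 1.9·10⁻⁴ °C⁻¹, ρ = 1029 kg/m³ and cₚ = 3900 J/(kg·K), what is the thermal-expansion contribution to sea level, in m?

Δh = αQ/(ρcₚ) = 1.9×10⁻⁴ × 4.2×10⁸ / (1029 × 3900) ≈ 0.019885 m

about 0.0199 m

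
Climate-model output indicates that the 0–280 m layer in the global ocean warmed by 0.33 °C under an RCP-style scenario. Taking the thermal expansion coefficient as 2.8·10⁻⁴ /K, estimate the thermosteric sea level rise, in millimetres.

25.9 mm

Δh = αΔT·H = 2.8×10⁻⁴ × 0.33 × 280 = 0.025872 m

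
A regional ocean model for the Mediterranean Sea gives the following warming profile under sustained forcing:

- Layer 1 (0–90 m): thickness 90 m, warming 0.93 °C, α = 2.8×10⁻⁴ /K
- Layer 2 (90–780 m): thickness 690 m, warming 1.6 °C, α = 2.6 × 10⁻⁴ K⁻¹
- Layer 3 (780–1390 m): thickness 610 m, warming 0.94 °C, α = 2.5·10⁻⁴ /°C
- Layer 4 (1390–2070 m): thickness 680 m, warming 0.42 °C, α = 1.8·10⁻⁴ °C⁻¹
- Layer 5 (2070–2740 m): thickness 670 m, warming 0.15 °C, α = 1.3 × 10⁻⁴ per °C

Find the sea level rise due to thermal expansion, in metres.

0.93 × 90 × 2.8×10⁻⁴ = 0.023436 m
90–780 m: 1.6 × 2.6×10⁻⁴ × 690 = 0.28704 m
Layer 3: 0.94 × 610 × 2.5×10⁻⁴ = 0.14335 m
1390–2070 m: 1.8×10⁻⁴ × 680 × 0.42 = 0.051408 m
2070–2740 m: 0.15 × 1.3×10⁻⁴ × 670 = 0.013065 m
Δh = 0.023436 + 0.28704 + 0.14335 + 0.051408 + 0.013065 = 0.518299 m ≈ 0.518 m

0.518 m of thermosteric rise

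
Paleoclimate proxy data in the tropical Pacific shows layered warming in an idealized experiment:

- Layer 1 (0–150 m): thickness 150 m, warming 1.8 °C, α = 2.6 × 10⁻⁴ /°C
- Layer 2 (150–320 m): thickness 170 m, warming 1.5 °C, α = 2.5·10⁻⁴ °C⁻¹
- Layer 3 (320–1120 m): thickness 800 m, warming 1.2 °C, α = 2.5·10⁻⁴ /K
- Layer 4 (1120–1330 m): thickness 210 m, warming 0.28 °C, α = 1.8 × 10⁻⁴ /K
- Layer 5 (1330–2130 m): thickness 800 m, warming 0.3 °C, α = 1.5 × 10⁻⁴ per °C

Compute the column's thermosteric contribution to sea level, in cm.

42.1 cm

Layer 1: 150 × 2.6×10⁻⁴ × 1.8 = 0.07020 m
2.5×10⁻⁴ × 170 × 1.5 = 0.06375 m
320–1120 m: 2.5×10⁻⁴ × 800 × 1.2 = 0.24000 m
0.28 × 210 × 1.8×10⁻⁴ = 0.010584 m
1330–2130 m: 0.3 × 800 × 1.5×10⁻⁴ = 0.03600 m
Δh = 0.07020 + 0.06375 + 0.24000 + 0.010584 + 0.03600 = 0.420534 m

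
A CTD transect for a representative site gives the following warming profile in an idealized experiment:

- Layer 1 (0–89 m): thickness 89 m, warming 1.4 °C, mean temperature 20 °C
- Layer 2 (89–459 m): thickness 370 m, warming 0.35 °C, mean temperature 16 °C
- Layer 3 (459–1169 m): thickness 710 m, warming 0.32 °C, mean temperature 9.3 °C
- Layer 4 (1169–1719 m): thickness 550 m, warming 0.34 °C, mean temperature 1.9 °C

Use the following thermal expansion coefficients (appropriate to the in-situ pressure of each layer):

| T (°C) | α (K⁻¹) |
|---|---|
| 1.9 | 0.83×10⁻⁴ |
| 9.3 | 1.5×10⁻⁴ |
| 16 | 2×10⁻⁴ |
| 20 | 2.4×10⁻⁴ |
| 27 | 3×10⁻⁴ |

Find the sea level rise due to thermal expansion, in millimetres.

Layer 1 at 20 °C → α = 2.4×10⁻⁴ K⁻¹
Layer 2 at 16 °C → α = 2×10⁻⁴ K⁻¹
Layer 3 at 9.3 °C → α = 1.5×10⁻⁴ K⁻¹
Layer 4 at 1.9 °C → α = 0.83×10⁻⁴ K⁻¹
Layer 1: 1.4 × 89 × 2.4×10⁻⁴ = 0.029904 m
370 × 0.35 × 2×10⁻⁴ = 0.02590 m
Layer 3: 1.5×10⁻⁴ × 0.32 × 710 = 0.03408 m
Layer 4: 550 × 0.34 × 0.83×10⁻⁴ = 0.015521 m
Δh = 0.029904 + 0.02590 + 0.03408 + 0.015521 = 0.105405 m ≈ 110 mm

110 mm of thermosteric rise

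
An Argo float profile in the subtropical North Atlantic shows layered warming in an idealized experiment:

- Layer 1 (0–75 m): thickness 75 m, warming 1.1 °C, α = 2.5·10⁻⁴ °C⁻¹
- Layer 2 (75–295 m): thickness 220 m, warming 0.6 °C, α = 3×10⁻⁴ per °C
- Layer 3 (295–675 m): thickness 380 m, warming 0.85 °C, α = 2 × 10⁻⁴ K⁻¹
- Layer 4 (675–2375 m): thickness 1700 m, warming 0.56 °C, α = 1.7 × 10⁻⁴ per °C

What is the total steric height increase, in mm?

287 mm of thermosteric rise

0–75 m: 2.5×10⁻⁴ × 75 × 1.1 = 0.020625 m
Layer 2: 220 × 0.6 × 3×10⁻⁴ = 0.03960 m
0.85 × 2×10⁻⁴ × 380 = 0.06460 m
Layer 4: 1700 × 0.56 × 1.7×10⁻⁴ = 0.16184 m
Δh = 0.020625 + 0.03960 + 0.06460 + 0.16184 = 0.286665 m ≈ 287 mm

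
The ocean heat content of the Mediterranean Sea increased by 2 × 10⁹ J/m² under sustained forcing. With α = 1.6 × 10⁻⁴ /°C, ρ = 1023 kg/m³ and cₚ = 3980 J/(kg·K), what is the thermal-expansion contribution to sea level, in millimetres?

78.6 mm of thermosteric rise

Δh = αQ/(ρcₚ) = 1.6×10⁻⁴ × 2×10⁹ / (1023 × 3980) ≈ 0.078594 m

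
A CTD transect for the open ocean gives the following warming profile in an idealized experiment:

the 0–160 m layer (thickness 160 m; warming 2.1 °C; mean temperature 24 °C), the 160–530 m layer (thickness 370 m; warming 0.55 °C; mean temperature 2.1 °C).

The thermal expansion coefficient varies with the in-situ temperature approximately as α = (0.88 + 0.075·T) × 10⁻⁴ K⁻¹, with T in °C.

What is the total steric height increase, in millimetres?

Layer 1: α = (0.88 + 0.075×24)×10⁻⁴ = 2.68×10⁻⁴ K⁻¹
Layer 2: α = (0.88 + 0.075×2.1)×10⁻⁴ = 1.0375×10⁻⁴ K⁻¹
0–160 m: 160 × 2.68×10⁻⁴ × 2.1 = 0.090048 m
160–530 m: 0.55 × 370 × 1.0375×10⁻⁴ = 0.021113125 m
Δh = 0.090048 + 0.021113125 = 0.111161125 m ≈ 111 mm

Δh ≈ 111 mm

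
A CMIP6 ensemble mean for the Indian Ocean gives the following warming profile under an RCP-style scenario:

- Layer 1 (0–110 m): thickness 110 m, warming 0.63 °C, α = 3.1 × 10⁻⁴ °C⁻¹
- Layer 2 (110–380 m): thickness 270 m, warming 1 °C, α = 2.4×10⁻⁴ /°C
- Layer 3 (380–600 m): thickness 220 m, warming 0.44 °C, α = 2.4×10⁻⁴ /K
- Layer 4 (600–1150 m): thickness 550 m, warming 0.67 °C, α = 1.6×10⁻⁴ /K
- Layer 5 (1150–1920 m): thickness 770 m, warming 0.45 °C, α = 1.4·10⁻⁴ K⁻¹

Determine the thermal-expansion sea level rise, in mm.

110 × 3.1×10⁻⁴ × 0.63 = 0.021483 m
110–380 m: 1 × 2.4×10⁻⁴ × 270 = 0.06480 m
0.44 × 220 × 2.4×10⁻⁴ = 0.023232 m
0.67 × 1.6×10⁻⁴ × 550 = 0.05896 m
Layer 5: 0.45 × 1.4×10⁻⁴ × 770 = 0.04851 m
Δh = 0.021483 + 0.06480 + 0.023232 + 0.05896 + 0.04851 = 0.216985 m

217 mm of thermosteric rise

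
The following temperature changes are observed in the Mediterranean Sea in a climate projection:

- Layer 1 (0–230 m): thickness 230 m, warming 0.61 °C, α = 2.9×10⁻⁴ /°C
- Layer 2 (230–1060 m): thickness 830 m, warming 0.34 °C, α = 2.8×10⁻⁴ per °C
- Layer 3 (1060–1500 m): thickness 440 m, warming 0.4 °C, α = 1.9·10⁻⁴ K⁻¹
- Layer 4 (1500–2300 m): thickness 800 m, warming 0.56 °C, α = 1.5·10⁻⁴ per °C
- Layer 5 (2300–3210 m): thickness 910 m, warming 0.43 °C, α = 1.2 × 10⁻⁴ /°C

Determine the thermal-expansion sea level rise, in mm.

267 mm of thermosteric rise

0.61 × 230 × 2.9×10⁻⁴ = 0.040687 m
230–1060 m: 0.34 × 830 × 2.8×10⁻⁴ = 0.079016 m
Layer 3: 440 × 0.4 × 1.9×10⁻⁴ = 0.03344 m
Layer 4: 0.56 × 800 × 1.5×10⁻⁴ = 0.06720 m
1.2×10⁻⁴ × 0.43 × 910 = 0.046956 m
Δh = 0.040687 + 0.079016 + 0.03344 + 0.06720 + 0.046956 = 0.267299 m ≈ 267 mm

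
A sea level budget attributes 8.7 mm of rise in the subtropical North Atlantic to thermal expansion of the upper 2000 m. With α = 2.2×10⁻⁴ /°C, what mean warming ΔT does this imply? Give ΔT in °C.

0.0198 °C

ΔT = Δh/(αH) = 0.0087 / (2.2×10⁻⁴ × 2000) ≈ 0.01977 °C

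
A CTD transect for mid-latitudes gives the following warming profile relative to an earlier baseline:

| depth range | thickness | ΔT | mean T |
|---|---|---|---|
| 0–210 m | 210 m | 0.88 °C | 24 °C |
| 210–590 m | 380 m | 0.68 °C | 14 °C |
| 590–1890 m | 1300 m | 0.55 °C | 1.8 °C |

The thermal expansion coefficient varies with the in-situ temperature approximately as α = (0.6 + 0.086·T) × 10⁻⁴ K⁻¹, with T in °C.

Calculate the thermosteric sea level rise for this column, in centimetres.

about 15 cm

Layer 1: α = (0.6 + 0.086×24)×10⁻⁴ = 2.664×10⁻⁴ K⁻¹
Layer 2: α = (0.6 + 0.086×14)×10⁻⁴ = 1.804×10⁻⁴ K⁻¹
Layer 3: α = (0.6 + 0.086×1.8)×10⁻⁴ = 0.7548×10⁻⁴ K⁻¹
0.88 × 210 × 2.664×10⁻⁴ = 0.04923072 m
210–590 m: 1.804×10⁻⁴ × 0.68 × 380 = 0.04661536 m
Layer 3: 1300 × 0.7548×10⁻⁴ × 0.55 = 0.0539682 m
Δh = 0.04923072 + 0.04661536 + 0.0539682 = 0.14981428 m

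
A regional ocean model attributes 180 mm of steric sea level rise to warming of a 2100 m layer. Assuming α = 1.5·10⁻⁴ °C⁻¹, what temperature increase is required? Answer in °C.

ΔT ≈ 0.571 °C

ΔT = Δh/(αH) = 0.18 / (1.5×10⁻⁴ × 2100) ≈ 0.5714 °C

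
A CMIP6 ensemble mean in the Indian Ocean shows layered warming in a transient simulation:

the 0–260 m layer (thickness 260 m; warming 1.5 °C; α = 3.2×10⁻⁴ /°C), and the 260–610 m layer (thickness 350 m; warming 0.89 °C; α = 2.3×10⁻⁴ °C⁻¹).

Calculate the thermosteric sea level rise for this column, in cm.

Layer 1: 260 × 1.5 × 3.2×10⁻⁴ = 0.12480 m
Layer 2: 350 × 0.89 × 2.3×10⁻⁴ = 0.071645 m
Δh = 0.12480 + 0.071645 = 0.196445 m

about 20 cm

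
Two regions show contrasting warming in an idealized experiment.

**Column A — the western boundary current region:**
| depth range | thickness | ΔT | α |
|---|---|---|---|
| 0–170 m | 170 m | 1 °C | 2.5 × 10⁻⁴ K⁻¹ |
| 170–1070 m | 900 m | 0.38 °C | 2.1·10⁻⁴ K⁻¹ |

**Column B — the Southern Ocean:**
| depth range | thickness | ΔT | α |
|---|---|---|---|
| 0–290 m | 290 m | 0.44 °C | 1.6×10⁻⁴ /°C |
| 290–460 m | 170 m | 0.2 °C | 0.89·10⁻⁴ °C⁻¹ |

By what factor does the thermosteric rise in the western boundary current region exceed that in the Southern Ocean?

A 170 × 2.5×10⁻⁴ × 1 = 0.04250 m
A 170–1070 m: 900 × 0.38 × 2.1×10⁻⁴ = 0.07182 m
A total: 0.11432 m
B 0–290 m: 290 × 1.6×10⁻⁴ × 0.44 = 0.020416 m
B 290–460 m: 0.2 × 0.89×10⁻⁴ × 170 = 0.003026 m
B total: 0.023442 m
Ratio: 0.11432 / 0.023442 ≈ 4.877

≈ 4.9×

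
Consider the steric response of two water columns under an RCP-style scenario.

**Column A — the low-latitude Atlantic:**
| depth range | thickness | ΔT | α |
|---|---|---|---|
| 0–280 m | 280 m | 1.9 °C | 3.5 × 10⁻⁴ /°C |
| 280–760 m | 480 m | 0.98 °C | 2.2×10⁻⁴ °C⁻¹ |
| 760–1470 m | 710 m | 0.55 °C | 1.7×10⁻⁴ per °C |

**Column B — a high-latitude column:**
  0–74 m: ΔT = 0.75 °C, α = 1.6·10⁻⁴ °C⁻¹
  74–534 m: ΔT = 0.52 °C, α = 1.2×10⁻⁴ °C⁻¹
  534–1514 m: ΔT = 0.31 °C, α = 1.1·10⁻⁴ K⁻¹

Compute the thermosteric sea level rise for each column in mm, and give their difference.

A Layer 1: 1.9 × 3.5×10⁻⁴ × 280 = 0.18620 m
A 280–760 m: 0.98 × 480 × 2.2×10⁻⁴ = 0.103488 m
A 760–1470 m: 710 × 1.7×10⁻⁴ × 0.55 = 0.066385 m
A total: 0.356073 m
B 0–74 m: 0.75 × 1.6×10⁻⁴ × 74 = 0.00888 m
B 74–534 m: 460 × 0.52 × 1.2×10⁻⁴ = 0.028704 m
B 534–1514 m: 1.1×10⁻⁴ × 980 × 0.31 = 0.033418 m
B total: 0.071002 m
Difference: 0.356073 − 0.071002 = 0.285071 m

Δh_A ≈ 360 mm, Δh_B ≈ 71 mm; difference ≈ 290 mm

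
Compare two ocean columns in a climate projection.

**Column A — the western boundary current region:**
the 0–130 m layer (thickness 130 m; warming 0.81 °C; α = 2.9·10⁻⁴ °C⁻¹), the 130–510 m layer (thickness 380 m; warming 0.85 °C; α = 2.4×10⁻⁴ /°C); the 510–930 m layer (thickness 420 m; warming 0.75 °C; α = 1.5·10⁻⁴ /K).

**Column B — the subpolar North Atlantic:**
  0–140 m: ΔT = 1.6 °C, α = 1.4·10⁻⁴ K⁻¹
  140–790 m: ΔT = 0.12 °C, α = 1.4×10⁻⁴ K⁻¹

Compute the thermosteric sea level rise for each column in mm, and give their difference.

Δh_A ≈ 155 mm, Δh_B ≈ 42.3 mm; difference ≈ 113 mm

A 0–130 m: 0.81 × 2.9×10⁻⁴ × 130 = 0.030537 m
A 380 × 2.4×10⁻⁴ × 0.85 = 0.07752 m
A 1.5×10⁻⁴ × 420 × 0.75 = 0.04725 m
A total: 0.155307 m
B Layer 1: 140 × 1.6 × 1.4×10⁻⁴ = 0.03136 m
B Layer 2: 1.4×10⁻⁴ × 650 × 0.12 = 0.01092 m
B total: 0.04228 m
Difference: 0.155307 − 0.04228 = 0.113027 m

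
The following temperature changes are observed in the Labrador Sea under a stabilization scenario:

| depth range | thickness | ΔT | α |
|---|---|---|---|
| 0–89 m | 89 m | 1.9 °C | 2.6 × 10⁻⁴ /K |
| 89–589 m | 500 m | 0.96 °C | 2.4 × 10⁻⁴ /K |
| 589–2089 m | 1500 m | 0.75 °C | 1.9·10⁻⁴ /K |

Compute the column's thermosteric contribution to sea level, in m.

0.373 m

Layer 1: 89 × 1.9 × 2.6×10⁻⁴ = 0.043966 m
89–589 m: 0.96 × 500 × 2.4×10⁻⁴ = 0.11520 m
Layer 3: 1500 × 0.75 × 1.9×10⁻⁴ = 0.21375 m
Δh = 0.043966 + 0.11520 + 0.21375 = 0.372916 m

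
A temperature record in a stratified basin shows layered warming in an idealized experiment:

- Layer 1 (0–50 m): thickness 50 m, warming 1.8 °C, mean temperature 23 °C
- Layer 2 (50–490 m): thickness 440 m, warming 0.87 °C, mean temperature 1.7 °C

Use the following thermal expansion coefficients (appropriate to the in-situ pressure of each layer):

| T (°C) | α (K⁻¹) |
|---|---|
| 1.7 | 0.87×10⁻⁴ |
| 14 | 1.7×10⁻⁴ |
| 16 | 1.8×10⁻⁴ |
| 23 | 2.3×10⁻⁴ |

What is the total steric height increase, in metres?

Δh = 0.0540 m

Layer 1 at 23 °C → α = 2.3×10⁻⁴ K⁻¹
Layer 2 at 1.7 °C → α = 0.87×10⁻⁴ K⁻¹
Layer 1: 50 × 2.3×10⁻⁴ × 1.8 = 0.02070 m
50–490 m: 440 × 0.87×10⁻⁴ × 0.87 = 0.0333036 m
Δh = 0.02070 + 0.0333036 = 0.0540036 m ≈ 0.0540 m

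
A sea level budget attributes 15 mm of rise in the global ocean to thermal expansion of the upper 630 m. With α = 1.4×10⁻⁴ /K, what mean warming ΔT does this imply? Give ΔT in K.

ΔT = Δh/(αH) = 0.015 / (1.4×10⁻⁴ × 630) ≈ 0.1701 K

0.170 K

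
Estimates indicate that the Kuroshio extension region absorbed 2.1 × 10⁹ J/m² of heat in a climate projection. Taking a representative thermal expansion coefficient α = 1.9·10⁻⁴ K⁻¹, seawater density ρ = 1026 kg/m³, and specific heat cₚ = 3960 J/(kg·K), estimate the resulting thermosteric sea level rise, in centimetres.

9.8 cm

Δh = αQ/(ρcₚ) = 1.9×10⁻⁴ × 2.1×10⁹ / (1026 × 3960) ≈ 0.098204 m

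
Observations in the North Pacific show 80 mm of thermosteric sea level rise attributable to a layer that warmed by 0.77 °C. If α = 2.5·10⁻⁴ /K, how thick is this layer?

about 420 m

H = Δh/(αΔT) = 0.08 / (2.5×10⁻⁴ × 0.77) ≈ 415.6 m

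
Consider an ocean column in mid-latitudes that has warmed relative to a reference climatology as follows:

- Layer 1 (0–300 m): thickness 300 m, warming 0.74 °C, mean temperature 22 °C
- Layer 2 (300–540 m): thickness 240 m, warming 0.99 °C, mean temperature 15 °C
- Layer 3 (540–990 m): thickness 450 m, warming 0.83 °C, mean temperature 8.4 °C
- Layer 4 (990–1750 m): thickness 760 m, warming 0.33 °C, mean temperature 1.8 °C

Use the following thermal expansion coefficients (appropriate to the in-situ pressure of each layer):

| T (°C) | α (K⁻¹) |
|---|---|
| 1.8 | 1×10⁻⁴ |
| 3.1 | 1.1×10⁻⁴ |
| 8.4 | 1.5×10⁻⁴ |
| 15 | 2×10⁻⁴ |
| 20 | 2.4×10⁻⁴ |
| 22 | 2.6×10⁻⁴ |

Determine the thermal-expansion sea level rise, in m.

Layer 1 at 22 °C → α = 2.6×10⁻⁴ K⁻¹
Layer 2 at 15 °C → α = 2×10⁻⁴ K⁻¹
Layer 3 at 8.4 °C → α = 1.5×10⁻⁴ K⁻¹
Layer 4 at 1.8 °C → α = 1×10⁻⁴ K⁻¹
0.74 × 2.6×10⁻⁴ × 300 = 0.05772 m
Layer 2: 2×10⁻⁴ × 240 × 0.99 = 0.04752 m
540–990 m: 1.5×10⁻⁴ × 450 × 0.83 = 0.056025 m
Layer 4: 1×10⁻⁴ × 760 × 0.33 = 0.02508 m
Δh = 0.05772 + 0.04752 + 0.056025 + 0.02508 = 0.186345 m ≈ 0.186 m

0.186 m of thermosteric rise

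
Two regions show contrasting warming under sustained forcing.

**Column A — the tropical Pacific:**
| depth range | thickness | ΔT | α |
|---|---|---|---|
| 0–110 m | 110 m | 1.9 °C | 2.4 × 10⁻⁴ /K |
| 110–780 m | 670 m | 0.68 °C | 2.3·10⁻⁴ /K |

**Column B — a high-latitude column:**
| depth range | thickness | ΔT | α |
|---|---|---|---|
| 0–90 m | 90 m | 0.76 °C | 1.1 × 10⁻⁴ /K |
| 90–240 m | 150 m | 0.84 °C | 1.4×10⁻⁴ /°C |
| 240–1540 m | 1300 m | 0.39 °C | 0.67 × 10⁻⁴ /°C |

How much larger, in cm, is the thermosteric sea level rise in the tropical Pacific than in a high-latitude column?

A Layer 1: 110 × 2.4×10⁻⁴ × 1.9 = 0.05016 m
A 670 × 2.3×10⁻⁴ × 0.68 = 0.104788 m
A total: 0.154948 m
B 0–90 m: 1.1×10⁻⁴ × 90 × 0.76 = 0.007524 m
B 1.4×10⁻⁴ × 150 × 0.84 = 0.01764 m
B Layer 3: 0.67×10⁻⁴ × 0.39 × 1300 = 0.033969 m
B total: 0.059133 m
Difference: 0.154948 − 0.059133 = 0.095815 m

9.6 cm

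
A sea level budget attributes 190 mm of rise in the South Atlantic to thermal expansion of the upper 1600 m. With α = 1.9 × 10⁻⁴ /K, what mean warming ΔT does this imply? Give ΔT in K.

ΔT ≈ 0.63 K

ΔT = Δh/(αH) = 0.19 / (1.9×10⁻⁴ × 1600) = 0.6250 K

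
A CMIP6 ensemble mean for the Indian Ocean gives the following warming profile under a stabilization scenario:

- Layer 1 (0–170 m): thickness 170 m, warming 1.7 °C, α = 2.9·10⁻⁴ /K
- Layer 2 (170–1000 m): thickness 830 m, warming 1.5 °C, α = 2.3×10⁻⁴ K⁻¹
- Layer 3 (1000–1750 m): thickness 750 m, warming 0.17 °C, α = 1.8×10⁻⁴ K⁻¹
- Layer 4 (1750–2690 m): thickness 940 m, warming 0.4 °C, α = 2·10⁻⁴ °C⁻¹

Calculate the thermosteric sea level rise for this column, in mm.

0–170 m: 1.7 × 2.9×10⁻⁴ × 170 = 0.08381 m
170–1000 m: 2.3×10⁻⁴ × 830 × 1.5 = 0.28635 m
Layer 3: 750 × 0.17 × 1.8×10⁻⁴ = 0.02295 m
940 × 0.4 × 2×10⁻⁴ = 0.07520 m
Δh = 0.08381 + 0.28635 + 0.02295 + 0.07520 = 0.46831 m

468 mm of thermosteric rise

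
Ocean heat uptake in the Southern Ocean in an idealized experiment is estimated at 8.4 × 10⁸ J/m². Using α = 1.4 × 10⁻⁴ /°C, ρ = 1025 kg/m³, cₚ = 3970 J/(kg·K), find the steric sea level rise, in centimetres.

Δh = 2.89 cm

Δh = αQ/(ρcₚ) = 1.4×10⁻⁴ × 8.4×10⁸ / (1025 × 3970) ≈ 0.02890 m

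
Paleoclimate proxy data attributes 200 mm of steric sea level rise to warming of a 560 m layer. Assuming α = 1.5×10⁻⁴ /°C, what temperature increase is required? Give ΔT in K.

ΔT = Δh/(αH) = 0.2 / (1.5×10⁻⁴ × 560) ≈ 2.381 K

ΔT ≈ 2.4 K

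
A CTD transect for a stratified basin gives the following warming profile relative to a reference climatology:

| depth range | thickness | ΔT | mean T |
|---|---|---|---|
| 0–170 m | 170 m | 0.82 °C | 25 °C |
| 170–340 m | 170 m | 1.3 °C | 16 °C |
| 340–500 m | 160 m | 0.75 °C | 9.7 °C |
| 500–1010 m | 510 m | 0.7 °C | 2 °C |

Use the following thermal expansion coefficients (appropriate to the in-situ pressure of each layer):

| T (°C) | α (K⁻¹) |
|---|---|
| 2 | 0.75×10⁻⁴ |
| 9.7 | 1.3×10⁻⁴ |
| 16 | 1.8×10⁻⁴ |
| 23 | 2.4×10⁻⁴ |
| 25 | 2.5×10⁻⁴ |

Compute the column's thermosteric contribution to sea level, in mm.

Layer 1 at 25 °C → α = 2.5×10⁻⁴ K⁻¹
Layer 2 at 16 °C → α = 1.8×10⁻⁴ K⁻¹
Layer 3 at 9.7 °C → α = 1.3×10⁻⁴ K⁻¹
Layer 4 at 2 °C → α = 0.75×10⁻⁴ K⁻¹
0.82 × 2.5×10⁻⁴ × 170 = 0.03485 m
170–340 m: 170 × 1.3 × 1.8×10⁻⁴ = 0.03978 m
1.3×10⁻⁴ × 160 × 0.75 = 0.01560 m
Layer 4: 0.75×10⁻⁴ × 510 × 0.7 = 0.026775 m
Δh = 0.03485 + 0.03978 + 0.01560 + 0.026775 = 0.117005 m

Δh ≈ 120 mm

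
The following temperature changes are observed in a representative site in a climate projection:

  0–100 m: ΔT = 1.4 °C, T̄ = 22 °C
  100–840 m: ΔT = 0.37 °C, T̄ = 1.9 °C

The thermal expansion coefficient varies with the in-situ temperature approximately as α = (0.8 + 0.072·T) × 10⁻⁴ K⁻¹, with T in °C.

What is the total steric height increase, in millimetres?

59.0 mm of thermosteric rise

Layer 1: α = (0.8 + 0.072×22)×10⁻⁴ = 2.384×10⁻⁴ K⁻¹
Layer 2: α = (0.8 + 0.072×1.9)×10⁻⁴ = 0.9368×10⁻⁴ K⁻¹
100 × 2.384×10⁻⁴ × 1.4 = 0.033376 m
100–840 m: 0.37 × 0.9368×10⁻⁴ × 740 = 0.025649584 m
Δh = 0.033376 + 0.025649584 = 0.059025584 m ≈ 59.0 mm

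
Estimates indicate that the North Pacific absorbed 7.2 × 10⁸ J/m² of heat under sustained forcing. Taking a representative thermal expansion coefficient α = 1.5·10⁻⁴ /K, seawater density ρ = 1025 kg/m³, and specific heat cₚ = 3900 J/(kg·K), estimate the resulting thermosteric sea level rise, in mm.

27.0 mm of thermosteric rise

Δh = αQ/(ρcₚ) = 1.5×10⁻⁴ × 7.2×10⁸ / (1025 × 3900) ≈ 0.027017 m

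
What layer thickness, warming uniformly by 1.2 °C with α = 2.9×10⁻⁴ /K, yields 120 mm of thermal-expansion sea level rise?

340 m

H = Δh/(αΔT) = 0.12 / (2.9×10⁻⁴ × 1.2) ≈ 344.8 m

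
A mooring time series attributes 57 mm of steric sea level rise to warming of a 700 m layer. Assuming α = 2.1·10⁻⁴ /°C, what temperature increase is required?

0.388 °C

ΔT = Δh/(αH) = 0.057 / (2.1×10⁻⁴ × 700) ≈ 0.3878 °C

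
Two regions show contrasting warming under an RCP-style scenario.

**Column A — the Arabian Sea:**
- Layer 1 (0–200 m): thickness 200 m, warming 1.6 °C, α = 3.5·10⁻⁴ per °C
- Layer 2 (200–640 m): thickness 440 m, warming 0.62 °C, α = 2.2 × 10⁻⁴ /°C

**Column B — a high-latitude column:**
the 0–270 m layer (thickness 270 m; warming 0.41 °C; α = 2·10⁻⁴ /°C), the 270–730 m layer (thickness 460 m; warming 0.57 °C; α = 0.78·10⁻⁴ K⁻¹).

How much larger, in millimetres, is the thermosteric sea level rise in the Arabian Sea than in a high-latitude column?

Δh_A − Δh_B ≈ 130 mm

A Layer 1: 3.5×10⁻⁴ × 200 × 1.6 = 0.11200 m
A 200–640 m: 0.62 × 2.2×10⁻⁴ × 440 = 0.060016 m
A total: 0.172016 m
B 0.41 × 2×10⁻⁴ × 270 = 0.02214 m
B 270–730 m: 460 × 0.57 × 0.78×10⁻⁴ = 0.0204516 m
B total: 0.0425916 m
Difference: 0.172016 − 0.0425916 = 0.1294244 m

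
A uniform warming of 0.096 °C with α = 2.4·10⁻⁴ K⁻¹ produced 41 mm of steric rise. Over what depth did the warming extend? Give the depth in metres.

H = Δh/(αΔT) = 0.041 / (2.4×10⁻⁴ × 0.096) ≈ 1780 m

1800 m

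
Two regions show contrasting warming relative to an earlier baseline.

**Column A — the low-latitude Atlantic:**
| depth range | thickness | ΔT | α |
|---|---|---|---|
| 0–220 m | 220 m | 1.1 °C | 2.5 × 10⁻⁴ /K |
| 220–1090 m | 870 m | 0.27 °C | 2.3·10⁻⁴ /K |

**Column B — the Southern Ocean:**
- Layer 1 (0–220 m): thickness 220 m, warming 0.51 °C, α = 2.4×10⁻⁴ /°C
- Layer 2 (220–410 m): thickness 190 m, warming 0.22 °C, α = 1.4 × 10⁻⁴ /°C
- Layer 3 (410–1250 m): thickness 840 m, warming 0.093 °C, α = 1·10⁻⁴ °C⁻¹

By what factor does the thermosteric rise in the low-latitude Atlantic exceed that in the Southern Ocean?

2.8

A 1.1 × 2.5×10⁻⁴ × 220 = 0.06050 m
A 220–1090 m: 2.3×10⁻⁴ × 0.27 × 870 = 0.054027 m
A total: 0.114527 m
B 220 × 0.51 × 2.4×10⁻⁴ = 0.026928 m
B 220–410 m: 0.22 × 1.4×10⁻⁴ × 190 = 0.005852 m
B 410–1250 m: 1×10⁻⁴ × 840 × 0.093 = 0.007812 m
B total: 0.040592 m
Ratio: 0.114527 / 0.040592 ≈ 2.821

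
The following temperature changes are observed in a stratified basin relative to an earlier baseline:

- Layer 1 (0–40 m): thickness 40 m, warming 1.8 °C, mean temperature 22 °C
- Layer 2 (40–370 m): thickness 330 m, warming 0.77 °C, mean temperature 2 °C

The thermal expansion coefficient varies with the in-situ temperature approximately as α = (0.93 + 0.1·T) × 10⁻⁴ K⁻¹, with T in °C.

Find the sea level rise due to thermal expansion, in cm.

5.12 cm

Layer 1: α = (0.93 + 0.1×22)×10⁻⁴ = 3.13×10⁻⁴ K⁻¹
Layer 2: α = (0.93 + 0.1×2)×10⁻⁴ = 1.13×10⁻⁴ K⁻¹
Layer 1: 3.13×10⁻⁴ × 40 × 1.8 = 0.022536 m
Layer 2: 0.77 × 330 × 1.13×10⁻⁴ = 0.0287133 m
Δh = 0.022536 + 0.0287133 = 0.0512493 m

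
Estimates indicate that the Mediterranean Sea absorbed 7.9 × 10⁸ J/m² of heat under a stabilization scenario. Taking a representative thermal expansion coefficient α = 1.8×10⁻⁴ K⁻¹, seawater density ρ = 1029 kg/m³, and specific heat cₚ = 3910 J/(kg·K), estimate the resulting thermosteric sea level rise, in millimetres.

Δh = αQ/(ρcₚ) = 1.8×10⁻⁴ × 7.9×10⁸ / (1029 × 3910) ≈ 0.035343 m

Δh ≈ 35.3 mm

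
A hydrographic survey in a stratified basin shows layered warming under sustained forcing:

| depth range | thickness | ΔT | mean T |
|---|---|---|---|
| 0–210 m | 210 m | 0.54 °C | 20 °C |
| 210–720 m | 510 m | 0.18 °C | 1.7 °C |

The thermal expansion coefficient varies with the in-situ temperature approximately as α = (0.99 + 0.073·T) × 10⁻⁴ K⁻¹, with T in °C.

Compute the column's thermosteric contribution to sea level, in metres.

Δh ≈ 0.0380 m

Layer 1: α = (0.99 + 0.073×20)×10⁻⁴ = 2.45×10⁻⁴ K⁻¹
Layer 2: α = (0.99 + 0.073×1.7)×10⁻⁴ = 1.1141×10⁻⁴ K⁻¹
2.45×10⁻⁴ × 210 × 0.54 = 0.027783 m
210–720 m: 1.1141×10⁻⁴ × 0.18 × 510 = 0.010227438 m
Δh = 0.027783 + 0.010227438 = 0.038010438 m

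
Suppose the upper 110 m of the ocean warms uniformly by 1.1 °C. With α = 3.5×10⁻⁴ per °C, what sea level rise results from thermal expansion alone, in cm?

Δh = αΔT·H = 3.5×10⁻⁴ × 1.1 × 110 = 0.04235 m

4.24 cm of thermosteric rise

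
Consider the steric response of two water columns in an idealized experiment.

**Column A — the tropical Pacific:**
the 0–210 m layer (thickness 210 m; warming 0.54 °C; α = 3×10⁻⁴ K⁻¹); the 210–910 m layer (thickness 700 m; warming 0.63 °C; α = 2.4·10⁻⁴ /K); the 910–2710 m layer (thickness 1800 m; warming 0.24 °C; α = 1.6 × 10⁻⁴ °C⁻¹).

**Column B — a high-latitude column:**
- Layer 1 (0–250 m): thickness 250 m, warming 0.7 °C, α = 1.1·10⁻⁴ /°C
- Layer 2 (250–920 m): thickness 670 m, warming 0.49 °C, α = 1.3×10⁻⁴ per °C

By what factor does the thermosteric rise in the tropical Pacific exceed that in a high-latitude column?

3.4

A 0.54 × 210 × 3×10⁻⁴ = 0.03402 m
A 210–910 m: 2.4×10⁻⁴ × 0.63 × 700 = 0.10584 m
A Layer 3: 1.6×10⁻⁴ × 1800 × 0.24 = 0.06912 m
A total: 0.20898 m
B 0–250 m: 1.1×10⁻⁴ × 0.7 × 250 = 0.01925 m
B 250–920 m: 0.49 × 1.3×10⁻⁴ × 670 = 0.042679 m
B total: 0.061929 m
Ratio: 0.20898 / 0.061929 ≈ 3.375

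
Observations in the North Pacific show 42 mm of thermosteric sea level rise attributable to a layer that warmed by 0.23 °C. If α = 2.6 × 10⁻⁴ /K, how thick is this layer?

H = Δh/(αΔT) = 0.042 / (2.6×10⁻⁴ × 0.23) ≈ 702.3 m

H ≈ 700 m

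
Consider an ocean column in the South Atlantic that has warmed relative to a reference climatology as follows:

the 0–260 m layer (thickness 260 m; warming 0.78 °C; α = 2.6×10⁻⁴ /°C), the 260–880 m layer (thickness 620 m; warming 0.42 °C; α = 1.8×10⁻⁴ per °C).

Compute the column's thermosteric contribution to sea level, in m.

0–260 m: 0.78 × 260 × 2.6×10⁻⁴ = 0.052728 m
Layer 2: 0.42 × 620 × 1.8×10⁻⁴ = 0.046872 m
Δh = 0.052728 + 0.046872 = 0.09960 m

about 0.0996 m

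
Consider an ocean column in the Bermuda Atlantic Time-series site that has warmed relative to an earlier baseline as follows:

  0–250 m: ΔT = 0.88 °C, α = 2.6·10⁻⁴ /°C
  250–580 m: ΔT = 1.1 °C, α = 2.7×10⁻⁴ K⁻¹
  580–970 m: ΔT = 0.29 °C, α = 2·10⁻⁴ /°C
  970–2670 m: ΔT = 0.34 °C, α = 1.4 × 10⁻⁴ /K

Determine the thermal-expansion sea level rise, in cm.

250 × 2.6×10⁻⁴ × 0.88 = 0.05720 m
250–580 m: 330 × 2.7×10⁻⁴ × 1.1 = 0.09801 m
390 × 2×10⁻⁴ × 0.29 = 0.02262 m
970–2670 m: 0.34 × 1700 × 1.4×10⁻⁴ = 0.08092 m
Δh = 0.05720 + 0.09801 + 0.02262 + 0.08092 = 0.25875 m

Δh ≈ 25.9 cm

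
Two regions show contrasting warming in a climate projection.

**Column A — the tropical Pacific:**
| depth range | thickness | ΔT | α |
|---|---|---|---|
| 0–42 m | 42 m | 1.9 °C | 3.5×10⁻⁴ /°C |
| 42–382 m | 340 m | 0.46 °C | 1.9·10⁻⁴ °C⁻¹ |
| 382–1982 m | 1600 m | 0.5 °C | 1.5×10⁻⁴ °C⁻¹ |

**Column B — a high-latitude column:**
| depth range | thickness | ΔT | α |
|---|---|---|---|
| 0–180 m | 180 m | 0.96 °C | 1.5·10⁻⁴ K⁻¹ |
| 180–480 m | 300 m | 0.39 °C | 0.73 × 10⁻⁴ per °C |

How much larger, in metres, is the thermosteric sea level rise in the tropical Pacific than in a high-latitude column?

A 1.9 × 3.5×10⁻⁴ × 42 = 0.02793 m
A Layer 2: 1.9×10⁻⁴ × 0.46 × 340 = 0.029716 m
A Layer 3: 1.5×10⁻⁴ × 1600 × 0.5 = 0.12000 m
A total: 0.177646 m
B 0–180 m: 0.96 × 180 × 1.5×10⁻⁴ = 0.02592 m
B Layer 2: 300 × 0.73×10⁻⁴ × 0.39 = 0.008541 m
B total: 0.034461 m
Difference: 0.177646 − 0.034461 = 0.143185 m

0.14 m larger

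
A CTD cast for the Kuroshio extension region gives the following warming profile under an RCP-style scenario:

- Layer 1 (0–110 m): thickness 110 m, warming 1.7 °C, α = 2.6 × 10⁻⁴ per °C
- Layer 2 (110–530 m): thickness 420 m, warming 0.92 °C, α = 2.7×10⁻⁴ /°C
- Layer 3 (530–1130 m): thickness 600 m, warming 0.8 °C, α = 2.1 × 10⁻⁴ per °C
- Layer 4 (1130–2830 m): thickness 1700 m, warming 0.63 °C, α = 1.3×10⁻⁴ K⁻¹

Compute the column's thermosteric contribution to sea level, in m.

0–110 m: 1.7 × 2.6×10⁻⁴ × 110 = 0.04862 m
110–530 m: 420 × 2.7×10⁻⁴ × 0.92 = 0.104328 m
2.1×10⁻⁴ × 0.8 × 600 = 0.10080 m
0.63 × 1700 × 1.3×10⁻⁴ = 0.13923 m
Δh = 0.04862 + 0.104328 + 0.10080 + 0.13923 = 0.392978 m

0.39 m of thermosteric rise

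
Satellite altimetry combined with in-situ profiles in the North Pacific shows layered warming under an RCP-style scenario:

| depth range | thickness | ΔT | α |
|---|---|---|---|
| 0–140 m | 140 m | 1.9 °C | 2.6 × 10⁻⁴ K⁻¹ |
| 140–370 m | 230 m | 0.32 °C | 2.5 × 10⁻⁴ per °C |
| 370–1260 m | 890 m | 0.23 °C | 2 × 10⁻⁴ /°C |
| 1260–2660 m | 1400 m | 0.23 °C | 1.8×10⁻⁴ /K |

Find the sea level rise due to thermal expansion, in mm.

Δh ≈ 186 mm

2.6×10⁻⁴ × 1.9 × 140 = 0.06916 m
140–370 m: 0.32 × 2.5×10⁻⁴ × 230 = 0.01840 m
2×10⁻⁴ × 0.23 × 890 = 0.04094 m
Layer 4: 0.23 × 1.8×10⁻⁴ × 1400 = 0.05796 m
Δh = 0.06916 + 0.01840 + 0.04094 + 0.05796 = 0.18646 m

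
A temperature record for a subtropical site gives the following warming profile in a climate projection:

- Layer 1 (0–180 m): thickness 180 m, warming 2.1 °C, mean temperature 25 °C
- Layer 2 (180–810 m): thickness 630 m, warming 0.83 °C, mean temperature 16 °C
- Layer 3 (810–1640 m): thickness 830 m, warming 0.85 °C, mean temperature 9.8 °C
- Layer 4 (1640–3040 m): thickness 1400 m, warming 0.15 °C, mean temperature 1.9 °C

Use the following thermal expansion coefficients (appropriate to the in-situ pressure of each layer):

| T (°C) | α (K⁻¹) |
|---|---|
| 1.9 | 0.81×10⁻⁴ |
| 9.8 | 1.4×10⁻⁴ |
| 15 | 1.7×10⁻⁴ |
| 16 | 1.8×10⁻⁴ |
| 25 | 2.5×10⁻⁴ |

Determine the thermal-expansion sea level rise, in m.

Layer 1 at 25 °C → α = 2.5×10⁻⁴ K⁻¹
Layer 2 at 16 °C → α = 1.8×10⁻⁴ K⁻¹
Layer 3 at 9.8 °C → α = 1.4×10⁻⁴ K⁻¹
Layer 4 at 1.9 °C → α = 0.81×10⁻⁴ K⁻¹
Layer 1: 2.1 × 180 × 2.5×10⁻⁴ = 0.09450 m
180–810 m: 1.8×10⁻⁴ × 0.83 × 630 = 0.094122 m
1.4×10⁻⁴ × 830 × 0.85 = 0.09877 m
0.81×10⁻⁴ × 0.15 × 1400 = 0.01701 m
Δh = 0.09450 + 0.094122 + 0.09877 + 0.01701 = 0.304402 m ≈ 0.30 m

Δh = 0.30 m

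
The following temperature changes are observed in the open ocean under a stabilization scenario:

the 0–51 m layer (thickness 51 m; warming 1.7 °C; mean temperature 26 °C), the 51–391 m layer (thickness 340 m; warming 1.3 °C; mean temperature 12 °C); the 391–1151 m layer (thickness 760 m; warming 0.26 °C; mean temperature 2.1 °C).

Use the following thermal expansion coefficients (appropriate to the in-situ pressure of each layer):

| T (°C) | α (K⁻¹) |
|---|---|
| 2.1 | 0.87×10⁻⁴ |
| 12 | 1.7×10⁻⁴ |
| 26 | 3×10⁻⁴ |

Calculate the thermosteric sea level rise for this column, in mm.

Layer 1 at 26 °C → α = 3×10⁻⁴ K⁻¹
Layer 2 at 12 °C → α = 1.7×10⁻⁴ K⁻¹
Layer 3 at 2.1 °C → α = 0.87×10⁻⁴ K⁻¹
Layer 1: 3×10⁻⁴ × 51 × 1.7 = 0.02601 m
51–391 m: 1.3 × 340 × 1.7×10⁻⁴ = 0.07514 m
0.87×10⁻⁴ × 760 × 0.26 = 0.0171912 m
Δh = 0.02601 + 0.07514 + 0.0171912 = 0.1183412 m

120 mm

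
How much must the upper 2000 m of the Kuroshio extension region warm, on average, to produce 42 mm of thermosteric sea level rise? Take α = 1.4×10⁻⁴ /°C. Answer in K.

0.150 K

ΔT = Δh/(αH) = 0.042 / (1.4×10⁻⁴ × 2000) = 0.1500 K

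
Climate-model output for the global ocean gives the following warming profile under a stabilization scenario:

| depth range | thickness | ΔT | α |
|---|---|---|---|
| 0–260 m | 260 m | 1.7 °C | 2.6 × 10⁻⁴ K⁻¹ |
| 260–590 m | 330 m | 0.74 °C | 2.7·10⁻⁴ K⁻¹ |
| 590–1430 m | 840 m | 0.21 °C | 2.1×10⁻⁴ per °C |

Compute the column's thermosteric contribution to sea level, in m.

0.218 m

0–260 m: 2.6×10⁻⁴ × 1.7 × 260 = 0.11492 m
Layer 2: 330 × 0.74 × 2.7×10⁻⁴ = 0.065934 m
Layer 3: 2.1×10⁻⁴ × 840 × 0.21 = 0.037044 m
Δh = 0.11492 + 0.065934 + 0.037044 = 0.217898 m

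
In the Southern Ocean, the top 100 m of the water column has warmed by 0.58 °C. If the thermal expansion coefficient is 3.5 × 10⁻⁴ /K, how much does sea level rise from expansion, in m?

Δh ≈ 0.0203 m

Δh = αΔT·H = 3.5×10⁻⁴ × 0.58 × 100 = 0.02030 m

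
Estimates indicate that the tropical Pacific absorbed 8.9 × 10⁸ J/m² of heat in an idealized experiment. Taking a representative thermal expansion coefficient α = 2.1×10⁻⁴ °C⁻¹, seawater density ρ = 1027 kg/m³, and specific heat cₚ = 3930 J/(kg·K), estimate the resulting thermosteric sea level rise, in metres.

Δh = αQ/(ρcₚ) = 2.1×10⁻⁴ × 8.9×10⁸ / (1027 × 3930) ≈ 0.046307 m

0.046 m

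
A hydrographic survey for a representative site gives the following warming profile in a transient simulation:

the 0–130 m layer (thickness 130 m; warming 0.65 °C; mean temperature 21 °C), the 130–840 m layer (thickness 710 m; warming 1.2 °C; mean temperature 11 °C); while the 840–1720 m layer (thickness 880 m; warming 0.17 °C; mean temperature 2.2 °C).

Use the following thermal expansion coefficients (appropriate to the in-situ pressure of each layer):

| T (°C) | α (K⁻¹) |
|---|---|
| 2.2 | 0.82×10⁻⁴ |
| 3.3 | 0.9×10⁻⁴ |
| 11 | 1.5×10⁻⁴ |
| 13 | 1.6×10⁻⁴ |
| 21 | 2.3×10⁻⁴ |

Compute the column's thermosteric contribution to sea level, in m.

0.16 m of thermosteric rise

Layer 1 at 21 °C → α = 2.3×10⁻⁴ K⁻¹
Layer 2 at 11 °C → α = 1.5×10⁻⁴ K⁻¹
Layer 3 at 2.2 °C → α = 0.82×10⁻⁴ K⁻¹
0.65 × 130 × 2.3×10⁻⁴ = 0.019435 m
1.2 × 1.5×10⁻⁴ × 710 = 0.12780 m
Layer 3: 0.82×10⁻⁴ × 0.17 × 880 = 0.0122672 m
Δh = 0.019435 + 0.12780 + 0.0122672 = 0.1595022 m ≈ 0.16 m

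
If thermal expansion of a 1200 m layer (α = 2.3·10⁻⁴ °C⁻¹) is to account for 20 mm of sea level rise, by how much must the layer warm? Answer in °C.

ΔT = Δh/(αH) = 0.02 / (2.3×10⁻⁴ × 1200) ≈ 0.07246 °C

ΔT ≈ 0.072 °C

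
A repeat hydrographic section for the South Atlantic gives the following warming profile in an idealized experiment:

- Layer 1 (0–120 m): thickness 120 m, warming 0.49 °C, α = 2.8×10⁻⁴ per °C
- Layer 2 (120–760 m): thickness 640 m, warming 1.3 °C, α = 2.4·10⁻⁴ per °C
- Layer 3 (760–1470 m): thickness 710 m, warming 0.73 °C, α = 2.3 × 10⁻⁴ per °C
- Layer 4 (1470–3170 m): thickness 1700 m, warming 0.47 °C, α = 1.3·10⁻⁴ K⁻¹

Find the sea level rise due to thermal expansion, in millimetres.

Δh = 439 mm

0–120 m: 2.8×10⁻⁴ × 0.49 × 120 = 0.016464 m
1.3 × 2.4×10⁻⁴ × 640 = 0.19968 m
710 × 2.3×10⁻⁴ × 0.73 = 0.119209 m
1470–3170 m: 0.47 × 1700 × 1.3×10⁻⁴ = 0.10387 m
Δh = 0.016464 + 0.19968 + 0.119209 + 0.10387 = 0.439223 m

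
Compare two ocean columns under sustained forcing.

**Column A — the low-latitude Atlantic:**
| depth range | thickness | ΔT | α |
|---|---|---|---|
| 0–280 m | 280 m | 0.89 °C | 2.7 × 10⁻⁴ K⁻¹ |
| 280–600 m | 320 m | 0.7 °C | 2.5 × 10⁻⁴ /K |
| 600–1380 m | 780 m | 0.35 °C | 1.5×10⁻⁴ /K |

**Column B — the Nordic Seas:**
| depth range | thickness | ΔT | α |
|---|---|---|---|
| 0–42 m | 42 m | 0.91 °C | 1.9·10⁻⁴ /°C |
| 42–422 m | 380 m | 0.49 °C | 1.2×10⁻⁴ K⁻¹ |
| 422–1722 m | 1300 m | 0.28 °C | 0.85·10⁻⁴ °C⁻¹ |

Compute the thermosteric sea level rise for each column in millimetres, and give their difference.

Δh_A ≈ 160 mm, Δh_B ≈ 61 mm; difference ≈ 100 mm

A 0–280 m: 2.7×10⁻⁴ × 0.89 × 280 = 0.067284 m
A Layer 2: 0.7 × 320 × 2.5×10⁻⁴ = 0.05600 m
A Layer 3: 1.5×10⁻⁴ × 780 × 0.35 = 0.04095 m
A total: 0.164234 m
B 0–42 m: 42 × 0.91 × 1.9×10⁻⁴ = 0.0072618 m
B Layer 2: 0.49 × 380 × 1.2×10⁻⁴ = 0.022344 m
B Layer 3: 0.85×10⁻⁴ × 1300 × 0.28 = 0.03094 m
B total: 0.0605458 m
Difference: 0.164234 − 0.0605458 = 0.1036882 m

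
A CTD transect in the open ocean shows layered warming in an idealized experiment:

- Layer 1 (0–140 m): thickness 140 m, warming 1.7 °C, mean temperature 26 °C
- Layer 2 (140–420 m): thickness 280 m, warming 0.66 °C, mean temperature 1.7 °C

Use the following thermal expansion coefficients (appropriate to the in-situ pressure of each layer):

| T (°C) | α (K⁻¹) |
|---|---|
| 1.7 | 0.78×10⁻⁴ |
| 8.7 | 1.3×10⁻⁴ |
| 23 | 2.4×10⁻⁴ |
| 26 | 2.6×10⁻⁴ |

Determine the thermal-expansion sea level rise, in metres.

Δh ≈ 0.0763 m

Layer 1 at 26 °C → α = 2.6×10⁻⁴ K⁻¹
Layer 2 at 1.7 °C → α = 0.78×10⁻⁴ K⁻¹
0–140 m: 2.6×10⁻⁴ × 1.7 × 140 = 0.06188 m
140–420 m: 0.66 × 280 × 0.78×10⁻⁴ = 0.0144144 m
Δh = 0.06188 + 0.0144144 = 0.0762944 m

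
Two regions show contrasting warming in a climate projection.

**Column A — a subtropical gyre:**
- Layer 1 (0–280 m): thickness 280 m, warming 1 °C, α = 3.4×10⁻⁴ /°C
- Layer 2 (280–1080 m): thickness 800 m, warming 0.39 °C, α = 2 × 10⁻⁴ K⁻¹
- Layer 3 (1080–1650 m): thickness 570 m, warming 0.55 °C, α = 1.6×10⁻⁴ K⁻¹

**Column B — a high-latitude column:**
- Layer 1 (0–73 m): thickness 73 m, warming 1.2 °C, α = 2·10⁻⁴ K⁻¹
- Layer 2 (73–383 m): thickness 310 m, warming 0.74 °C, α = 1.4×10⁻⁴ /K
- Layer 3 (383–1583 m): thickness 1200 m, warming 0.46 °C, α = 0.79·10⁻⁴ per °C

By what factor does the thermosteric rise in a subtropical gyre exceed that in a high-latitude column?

A 0–280 m: 3.4×10⁻⁴ × 280 × 1 = 0.09520 m
A Layer 2: 0.39 × 800 × 2×10⁻⁴ = 0.06240 m
A 0.55 × 1.6×10⁻⁴ × 570 = 0.05016 m
A total: 0.20776 m
B 1.2 × 2×10⁻⁴ × 73 = 0.01752 m
B Layer 2: 0.74 × 310 × 1.4×10⁻⁴ = 0.032116 m
B Layer 3: 0.46 × 1200 × 0.79×10⁻⁴ = 0.043608 m
B total: 0.093244 m
Ratio: 0.20776 / 0.093244 ≈ 2.228

a factor of 2.23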